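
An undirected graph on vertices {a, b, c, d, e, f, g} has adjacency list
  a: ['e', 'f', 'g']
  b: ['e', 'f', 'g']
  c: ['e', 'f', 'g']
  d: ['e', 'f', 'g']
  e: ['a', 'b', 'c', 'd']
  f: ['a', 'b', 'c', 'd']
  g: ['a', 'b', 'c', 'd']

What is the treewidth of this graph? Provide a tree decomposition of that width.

Every bag has size at most 4, so the width is 4 − 1 = 3 and tw(G) ≤ 3. For the lower bound: the 4 vertex sets {b,f}, {a,e}, {g}, {d} are disjoint, each induces a connected subgraph, and every pair is joined by at least one edge of G. Contracting each set to a single vertex therefore yields K_{4} as a minor, and since treewidth is minor-monotone, tw(G) ≥ tw(K_{4}) = 3. Combining the bounds, tw(G) = 3.

Treewidth 3.
Bags: B1 = {b, e, f, g}  B2 = {a, e, f, g}  B3 = {d, e, f, g}  B4 = {c, e, f, g}
Tree: B1–B2, B2–B3, B3–B4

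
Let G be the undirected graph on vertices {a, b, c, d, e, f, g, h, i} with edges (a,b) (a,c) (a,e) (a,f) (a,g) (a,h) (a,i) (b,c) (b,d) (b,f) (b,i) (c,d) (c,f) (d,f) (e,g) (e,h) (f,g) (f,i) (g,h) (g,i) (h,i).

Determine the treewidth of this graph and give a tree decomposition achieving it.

Treewidth 3.
One optimal decomposition is:
Bags: B1 = {a, b, c, f}  B2 = {a, b, f, i}  B3 = {b, c, d, f}  B4 = {a, f, g, i}  B5 = {a, g, h, i}  B6 = {a, e, g, h}
Tree: B1–B2, B1–B3, B2–B4, B4–B5, B5–B6

Each bag holds 4 vertices, so the decomposition has width 3, which upper-bounds the treewidth. On the other hand G contains the 4-clique {b, c, d, f}. A clique must lie in a single bag of any decomposition, so no decomposition can have width below 3. Combining the bounds, tw(G) = 3.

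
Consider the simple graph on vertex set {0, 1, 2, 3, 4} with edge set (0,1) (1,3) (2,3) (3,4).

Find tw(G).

A width-1 tree decomposition is:
Bags: B1 = {1, 3}  B2 = {3, 4}  B3 = {0, 1}  B4 = {2, 3}
Tree: B1–B2, B1–B3, B1–B4
Each bag holds 2 vertices, so the decomposition has width 1, which upper-bounds the treewidth. Any graph with an edge has treewidth ≥ 1, and G has the edge 3–1. Therefore the treewidth is 1.

1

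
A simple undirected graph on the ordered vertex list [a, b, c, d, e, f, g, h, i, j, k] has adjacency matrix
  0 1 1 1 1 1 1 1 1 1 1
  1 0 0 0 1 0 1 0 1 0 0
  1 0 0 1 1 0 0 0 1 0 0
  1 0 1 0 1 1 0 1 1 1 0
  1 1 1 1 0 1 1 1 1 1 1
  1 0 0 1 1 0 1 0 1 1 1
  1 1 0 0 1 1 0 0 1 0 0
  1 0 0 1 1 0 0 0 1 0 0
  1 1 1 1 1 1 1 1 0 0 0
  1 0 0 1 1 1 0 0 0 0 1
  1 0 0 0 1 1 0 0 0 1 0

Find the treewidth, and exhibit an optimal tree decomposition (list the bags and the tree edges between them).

Every bag has size at most 5, so the width is 5 − 1 = 4 and tw(G) ≤ 4. For the lower bound, the 5 vertices {a, d, e, f, j} are pairwise adjacent, and any tree decomposition puts a clique entirely inside one bag — forcing width ≥ 4. The upper and lower bounds meet at 4, so that is the treewidth.

Treewidth 4.
One such decomposition:
Bags: B1 = {a, d, e, f, j}  B2 = {a, e, f, j, k}  B3 = {a, d, e, f, i}  B4 = {a, d, e, h, i}  B5 = {a, e, f, g, i}  B6 = {a, b, e, g, i}  B7 = {a, c, d, e, i}
Tree: B1–B2, B1–B3, B3–B4, B3–B5, B5–B6, B3–B7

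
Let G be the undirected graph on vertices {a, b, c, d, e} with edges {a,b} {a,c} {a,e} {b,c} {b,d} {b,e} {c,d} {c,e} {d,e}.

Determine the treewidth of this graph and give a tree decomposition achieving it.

Every bag has size at most 4, so the width is 4 − 1 = 3 and tw(G) ≤ 3. On the other hand G contains the 4-clique {b, c, d, e}. A clique must lie in a single bag of any decomposition, so no decomposition can have width below 3. Therefore the treewidth is 3.

Treewidth 3.
One optimal decomposition is:
Bags: B1 = {b, c, d, e}  B2 = {a, b, c, e}
Tree: B1–B2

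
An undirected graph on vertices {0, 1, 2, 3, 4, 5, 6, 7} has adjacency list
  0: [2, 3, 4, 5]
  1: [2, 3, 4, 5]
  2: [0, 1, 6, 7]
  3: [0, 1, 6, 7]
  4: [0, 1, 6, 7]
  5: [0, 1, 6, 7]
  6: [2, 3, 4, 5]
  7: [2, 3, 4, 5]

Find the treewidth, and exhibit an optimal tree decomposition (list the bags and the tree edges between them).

Treewidth 4.
Bags: B1 = {1, 2, 3, 4, 5}  B2 = {0, 2, 3, 4, 5}  B3 = {2, 3, 4, 5, 7}  B4 = {2, 3, 4, 5, 6}
Tree: B1–B2, B2–B3, B3–B4

Every bag has size at most 5, so the width is 5 − 1 = 4 and tw(G) ≤ 4. For the lower bound: the 5 vertex sets {1,5}, {0,2}, {3,7}, {4}, {6} are disjoint, each induces a connected subgraph, and every pair is joined by at least one edge of G. Contracting each set to a single vertex therefore yields K_{5} as a minor, and since treewidth is minor-monotone, tw(G) ≥ tw(K_{5}) = 4. The upper and lower bounds meet at 4, so that is the treewidth.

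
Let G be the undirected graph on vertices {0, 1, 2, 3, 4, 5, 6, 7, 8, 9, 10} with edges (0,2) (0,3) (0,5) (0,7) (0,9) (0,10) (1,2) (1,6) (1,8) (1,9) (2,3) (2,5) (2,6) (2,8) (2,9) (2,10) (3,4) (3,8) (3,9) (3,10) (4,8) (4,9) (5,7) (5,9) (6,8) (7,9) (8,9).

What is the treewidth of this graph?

A width-3 tree decomposition is:
Bags: B1 = {2, 3, 8, 9}  B2 = {0, 2, 3, 9}  B3 = {0, 2, 3, 10}  B4 = {0, 2, 5, 9}  B5 = {1, 2, 8, 9}  B6 = {1, 2, 6, 8}  B7 = {3, 4, 8, 9}  B8 = {0, 5, 7, 9}
Tree: B1–B2, B2–B3, B2–B4, B1–B5, B5–B6, B1–B7, B4–B8
Every bag has size at most 4, so the width is 4 − 1 = 3 and tw(G) ≤ 3. For the lower bound, the 4 vertices {0, 2, 3, 9} are pairwise adjacent, and any tree decomposition puts a clique entirely inside one bag — forcing width ≥ 3. Combining the bounds, tw(G) = 3.

3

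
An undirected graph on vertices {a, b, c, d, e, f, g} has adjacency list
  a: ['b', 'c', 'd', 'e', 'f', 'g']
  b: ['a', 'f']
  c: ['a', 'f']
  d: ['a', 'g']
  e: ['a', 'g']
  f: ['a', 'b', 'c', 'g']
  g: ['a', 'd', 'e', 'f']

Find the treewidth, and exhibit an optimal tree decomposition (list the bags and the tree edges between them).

Every bag has size at most 3, so the width is 3 − 1 = 2 and tw(G) ≤ 2. Conversely, {a, d, g} is a clique of size 3, and the vertices of any clique must share a bag in every tree decomposition; so some bag has ≥ 3 vertices and tw(G) ≥ 2. The upper and lower bounds meet at 2, so that is the treewidth.

Treewidth 2.
Bags: B1 = {a, f, g}  B2 = {a, e, g}  B3 = {a, c, f}  B4 = {a, d, g}  B5 = {a, b, f}
Tree: B1–B2, B1–B3, B2–B4, B1–B5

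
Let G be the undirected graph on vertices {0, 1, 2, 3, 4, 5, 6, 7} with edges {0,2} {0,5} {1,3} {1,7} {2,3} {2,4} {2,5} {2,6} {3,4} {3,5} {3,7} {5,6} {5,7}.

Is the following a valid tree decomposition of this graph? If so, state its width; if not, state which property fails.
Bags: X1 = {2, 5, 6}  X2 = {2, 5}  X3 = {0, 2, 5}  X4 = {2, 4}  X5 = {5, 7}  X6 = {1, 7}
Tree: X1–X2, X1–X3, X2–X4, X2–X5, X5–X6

A tree decomposition must satisfy three properties: every vertex lies in some bag; for every edge, both endpoints lie together in some bag; and for every vertex, the bags containing it form a connected subtree. Here vertex 3 appears in no bag, so the decomposition is invalid.

No — vertex 3 appears in no bag.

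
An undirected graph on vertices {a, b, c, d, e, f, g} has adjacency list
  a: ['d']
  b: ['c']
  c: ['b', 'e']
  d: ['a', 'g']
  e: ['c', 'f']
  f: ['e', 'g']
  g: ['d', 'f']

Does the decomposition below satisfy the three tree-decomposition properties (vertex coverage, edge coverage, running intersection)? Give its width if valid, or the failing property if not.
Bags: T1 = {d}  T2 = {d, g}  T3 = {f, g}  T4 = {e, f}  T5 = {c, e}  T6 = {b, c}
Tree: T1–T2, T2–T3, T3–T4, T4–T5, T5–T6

A tree decomposition must satisfy three properties: every vertex lies in some bag; for every edge, both endpoints lie together in some bag; and for every vertex, the bags containing it form a connected subtree. Here vertex a appears in no bag, so the decomposition is invalid.

No — vertex a appears in no bag.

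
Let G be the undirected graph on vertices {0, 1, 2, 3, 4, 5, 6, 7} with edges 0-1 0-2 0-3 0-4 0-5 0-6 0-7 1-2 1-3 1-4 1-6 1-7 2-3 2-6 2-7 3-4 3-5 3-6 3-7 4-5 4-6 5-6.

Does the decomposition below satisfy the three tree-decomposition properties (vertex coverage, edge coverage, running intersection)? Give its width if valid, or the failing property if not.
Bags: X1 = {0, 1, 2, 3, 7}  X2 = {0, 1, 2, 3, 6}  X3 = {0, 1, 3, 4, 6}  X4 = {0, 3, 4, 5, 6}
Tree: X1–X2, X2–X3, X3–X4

Yes; width 4.

Vertex coverage: the bags together contain {0, 1, 2, 3, 4, 5, 6, 7}, the full vertex set. Edge coverage: each edge of G has both endpoints in at least one bag. Running intersection: for every vertex, the bags containing it form a connected subtree. All three properties hold, so this is a valid tree decomposition of width max|bag| − 1 = 4, and hence tw(G) ≤ 4.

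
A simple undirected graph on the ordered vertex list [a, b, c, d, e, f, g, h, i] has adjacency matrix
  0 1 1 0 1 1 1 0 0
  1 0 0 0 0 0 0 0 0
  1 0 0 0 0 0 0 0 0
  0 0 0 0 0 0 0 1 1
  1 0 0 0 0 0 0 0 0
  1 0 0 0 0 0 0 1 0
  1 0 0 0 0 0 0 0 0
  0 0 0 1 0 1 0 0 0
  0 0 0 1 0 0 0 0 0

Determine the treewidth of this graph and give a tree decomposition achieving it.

Treewidth 1.
One such decomposition:
Bags: B1 = {a, c}  B2 = {a, f}  B3 = {a, b}  B4 = {f, h}  B5 = {a, e}  B6 = {d, h}  B7 = {d, i}  B8 = {a, g}
Tree: B1–B2, B1–B3, B2–B4, B1–B5, B4–B6, B6–B7, B2–B8

Each bag holds 2 vertices, so the decomposition has width 1, which upper-bounds the treewidth. Since G has at least one edge (e.g. c–a), it is not an edgeless graph, so tw(G) ≥ 1. Combining the bounds, tw(G) = 1.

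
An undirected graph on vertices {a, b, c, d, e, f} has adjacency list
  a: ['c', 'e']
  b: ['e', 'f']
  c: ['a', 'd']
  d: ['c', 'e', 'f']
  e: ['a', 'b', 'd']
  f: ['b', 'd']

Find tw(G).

2

A width-2 tree decomposition is:
Bags: B1 = {a, c, d}  B2 = {a, d, e}  B3 = {d, e, f}  B4 = {b, e, f}
Tree: B1–B2, B2–B3, B3–B4
Each bag holds 3 vertices, so the decomposition has width 2, which upper-bounds the treewidth. The edges c–a–e–d–c form a cycle, so G is not a tree and its treewidth is at least 2. Therefore the treewidth is 2.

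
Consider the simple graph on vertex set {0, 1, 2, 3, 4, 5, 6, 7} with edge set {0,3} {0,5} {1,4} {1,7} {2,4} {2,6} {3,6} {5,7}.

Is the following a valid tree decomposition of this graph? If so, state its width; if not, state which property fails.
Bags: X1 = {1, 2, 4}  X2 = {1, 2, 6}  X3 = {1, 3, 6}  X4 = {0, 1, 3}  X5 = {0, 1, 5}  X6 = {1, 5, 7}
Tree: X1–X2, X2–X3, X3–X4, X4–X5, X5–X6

Yes; width 2.

Vertex coverage: the bags together contain {0, 1, 2, 3, 4, 5, 6, 7}, the full vertex set. Edge coverage: each edge of G has both endpoints in at least one bag. Running intersection: for every vertex, the bags containing it form a connected subtree. All three properties hold, so this is a valid tree decomposition of width max|bag| − 1 = 2, and hence tw(G) ≤ 2.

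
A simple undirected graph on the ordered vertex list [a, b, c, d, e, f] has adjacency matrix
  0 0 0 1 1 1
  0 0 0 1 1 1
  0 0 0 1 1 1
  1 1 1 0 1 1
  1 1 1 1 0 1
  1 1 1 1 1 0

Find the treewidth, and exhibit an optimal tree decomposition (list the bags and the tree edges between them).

Treewidth 3.
One such decomposition:
Bags: B1 = {c, d, e, f}  B2 = {b, d, e, f}  B3 = {a, d, e, f}
Tree: B1–B2, B1–B3

The largest bag has 4 vertices, giving width 3; this decomposition certifies tw(G) ≤ 3. For the lower bound, the 4 vertices {c, d, e, f} are pairwise adjacent, and any tree decomposition puts a clique entirely inside one bag — forcing width ≥ 3. Therefore the treewidth is 3.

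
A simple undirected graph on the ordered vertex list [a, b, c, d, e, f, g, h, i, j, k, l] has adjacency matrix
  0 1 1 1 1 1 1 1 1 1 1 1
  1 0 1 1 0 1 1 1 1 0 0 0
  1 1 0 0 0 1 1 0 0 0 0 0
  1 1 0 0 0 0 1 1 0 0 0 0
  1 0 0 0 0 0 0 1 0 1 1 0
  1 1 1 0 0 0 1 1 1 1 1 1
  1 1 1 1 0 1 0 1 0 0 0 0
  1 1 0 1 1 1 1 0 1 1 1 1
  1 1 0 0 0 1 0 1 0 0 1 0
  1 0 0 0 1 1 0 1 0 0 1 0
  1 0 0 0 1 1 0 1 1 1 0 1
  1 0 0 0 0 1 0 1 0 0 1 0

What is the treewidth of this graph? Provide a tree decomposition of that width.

The largest bag has 5 vertices, giving width 4; this decomposition certifies tw(G) ≤ 4. For the lower bound, the 5 vertices {a, b, d, g, h} are pairwise adjacent, and any tree decomposition puts a clique entirely inside one bag — forcing width ≥ 4. Combining the bounds, tw(G) = 4.

Treewidth 4.
Bags: B1 = {a, b, f, g, h}  B2 = {a, b, f, h, i}  B3 = {a, b, c, f, g}  B4 = {a, f, h, i, k}  B5 = {a, f, h, k, l}  B6 = {a, b, d, g, h}  B7 = {a, f, h, j, k}  B8 = {a, e, h, j, k}
Tree: B1–B2, B1–B3, B2–B4, B4–B5, B1–B6, B5–B7, B7–B8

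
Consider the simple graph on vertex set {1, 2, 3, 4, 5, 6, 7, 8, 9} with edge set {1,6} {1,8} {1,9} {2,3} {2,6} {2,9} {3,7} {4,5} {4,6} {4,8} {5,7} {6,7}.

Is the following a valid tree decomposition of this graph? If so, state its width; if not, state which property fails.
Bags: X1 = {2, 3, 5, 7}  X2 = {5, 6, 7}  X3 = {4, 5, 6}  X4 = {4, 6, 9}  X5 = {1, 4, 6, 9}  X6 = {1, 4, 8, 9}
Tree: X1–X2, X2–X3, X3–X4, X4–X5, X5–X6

No — edge (2,6) lies in no bag.

A tree decomposition must satisfy three properties: every vertex lies in some bag; for every edge, both endpoints lie together in some bag; and for every vertex, the bags containing it form a connected subtree. Here edge (2,6) lies in no bag, so the decomposition is invalid.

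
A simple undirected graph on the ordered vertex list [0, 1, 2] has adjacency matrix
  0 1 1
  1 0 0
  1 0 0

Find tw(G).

A width-1 tree decomposition is:
Bags: B1 = {0, 2}  B2 = {0, 1}
Tree: B1–B2
Each bag holds 2 vertices, so the decomposition has width 1, which upper-bounds the treewidth. G has an edge, so its treewidth is at least 1. Hence tw(G) = 1 exactly.

1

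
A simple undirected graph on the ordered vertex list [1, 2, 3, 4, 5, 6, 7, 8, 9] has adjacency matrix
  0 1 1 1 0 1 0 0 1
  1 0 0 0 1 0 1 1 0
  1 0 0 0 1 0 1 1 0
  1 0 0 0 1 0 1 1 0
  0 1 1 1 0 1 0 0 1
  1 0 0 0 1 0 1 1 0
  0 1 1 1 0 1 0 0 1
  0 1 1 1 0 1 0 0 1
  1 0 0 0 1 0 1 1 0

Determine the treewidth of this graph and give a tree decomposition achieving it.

Treewidth 4.
One optimal decomposition is:
Bags: B1 = {1, 2, 5, 7, 8}  B2 = {1, 5, 6, 7, 8}  B3 = {1, 5, 7, 8, 9}  B4 = {1, 4, 5, 7, 8}  B5 = {1, 3, 5, 7, 8}
Tree: B1–B2, B2–B3, B3–B4, B4–B5

Every bag has size at most 5, so the width is 5 − 1 = 4 and tw(G) ≤ 4. For the lower bound: the 5 vertex sets {2,8}, {6,7}, {1,9}, {5}, {4} are disjoint, each induces a connected subgraph, and every pair is joined by at least one edge of G. Contracting each set to a single vertex therefore yields K_{5} as a minor, and since treewidth is minor-monotone, tw(G) ≥ tw(K_{5}) = 4. The upper and lower bounds meet at 4, so that is the treewidth.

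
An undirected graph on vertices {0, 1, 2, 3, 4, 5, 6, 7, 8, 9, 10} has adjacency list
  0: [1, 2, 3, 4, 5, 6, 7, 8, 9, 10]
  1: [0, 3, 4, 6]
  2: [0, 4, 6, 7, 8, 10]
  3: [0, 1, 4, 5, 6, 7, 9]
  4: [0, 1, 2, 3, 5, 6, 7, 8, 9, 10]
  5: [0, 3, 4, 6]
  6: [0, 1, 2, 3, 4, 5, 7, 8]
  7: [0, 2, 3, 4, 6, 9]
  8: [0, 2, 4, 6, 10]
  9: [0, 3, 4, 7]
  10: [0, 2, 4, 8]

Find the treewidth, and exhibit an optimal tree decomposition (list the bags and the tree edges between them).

Each bag holds 5 vertices, so the decomposition has width 4, which upper-bounds the treewidth. For the lower bound, the 5 vertices {0, 3, 4, 7, 9} are pairwise adjacent, and any tree decomposition puts a clique entirely inside one bag — forcing width ≥ 4. Hence tw(G) = 4 exactly.

Treewidth 4.
One such decomposition:
Bags: B1 = {0, 3, 4, 6, 7}  B2 = {0, 1, 3, 4, 6}  B3 = {0, 3, 4, 5, 6}  B4 = {0, 3, 4, 7, 9}  B5 = {0, 2, 4, 6, 7}  B6 = {0, 2, 4, 6, 8}  B7 = {0, 2, 4, 8, 10}
Tree: B1–B2, B2–B3, B1–B4, B1–B5, B5–B6, B6–B7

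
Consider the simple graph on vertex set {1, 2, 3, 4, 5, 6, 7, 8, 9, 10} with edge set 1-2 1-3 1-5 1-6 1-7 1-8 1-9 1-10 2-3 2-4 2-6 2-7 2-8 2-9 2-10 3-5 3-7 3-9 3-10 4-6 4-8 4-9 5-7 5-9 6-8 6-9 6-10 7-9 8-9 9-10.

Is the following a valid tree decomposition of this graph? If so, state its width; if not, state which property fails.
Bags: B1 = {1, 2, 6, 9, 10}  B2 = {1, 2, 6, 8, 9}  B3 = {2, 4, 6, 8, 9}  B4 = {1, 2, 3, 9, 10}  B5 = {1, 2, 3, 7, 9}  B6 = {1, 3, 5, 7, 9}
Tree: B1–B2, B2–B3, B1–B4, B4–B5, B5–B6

Vertex coverage: the bags together contain {1, 2, 3, 4, 5, 6, 7, 8, 9, 10}, the full vertex set. Edge coverage: each edge of G has both endpoints in at least one bag. Running intersection: for every vertex, the bags containing it form a connected subtree. All three properties hold, so this is a valid tree decomposition of width max|bag| − 1 = 4, and hence tw(G) ≤ 4.

Yes; width 4.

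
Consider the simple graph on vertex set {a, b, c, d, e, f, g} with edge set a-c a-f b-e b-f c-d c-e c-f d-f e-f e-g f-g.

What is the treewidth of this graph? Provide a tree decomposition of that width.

Treewidth 2.
One such decomposition:
Bags: B1 = {c, e, f}  B2 = {a, c, f}  B3 = {b, e, f}  B4 = {e, f, g}  B5 = {c, d, f}
Tree: B1–B2, B1–B3, B1–B4, B1–B5

The largest bag has 3 vertices, giving width 2; this decomposition certifies tw(G) ≤ 2. For the lower bound, the 3 vertices {e, f, g} are pairwise adjacent, and any tree decomposition puts a clique entirely inside one bag — forcing width ≥ 2. Therefore the treewidth is 2.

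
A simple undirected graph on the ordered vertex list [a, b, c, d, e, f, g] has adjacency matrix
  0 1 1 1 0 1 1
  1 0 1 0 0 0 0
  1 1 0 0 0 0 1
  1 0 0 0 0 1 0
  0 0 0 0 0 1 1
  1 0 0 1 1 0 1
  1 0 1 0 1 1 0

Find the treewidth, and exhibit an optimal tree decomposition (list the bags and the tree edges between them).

The largest bag has 3 vertices, giving width 2; this decomposition certifies tw(G) ≤ 2. Conversely, {e, f, g} is a clique of size 3, and the vertices of any clique must share a bag in every tree decomposition; so some bag has ≥ 3 vertices and tw(G) ≥ 2. The upper and lower bounds meet at 2, so that is the treewidth.

Treewidth 2.
One optimal decomposition is:
Bags: B1 = {a, d, f}  B2 = {a, f, g}  B3 = {e, f, g}  B4 = {a, c, g}  B5 = {a, b, c}
Tree: B1–B2, B2–B3, B2–B4, B4–B5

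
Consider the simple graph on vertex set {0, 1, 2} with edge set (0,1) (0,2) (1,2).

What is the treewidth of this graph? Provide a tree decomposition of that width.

Treewidth 2.
One optimal decomposition is:
Bags: B1 = {0, 1, 2}
Tree: (single bag)

A single bag containing all 3 vertices is trivially a valid decomposition of width 2. On the other hand G contains the 3-clique {0, 1, 2}. A clique must lie in a single bag of any decomposition, so no decomposition can have width below 2. Hence tw(G) = 2 exactly.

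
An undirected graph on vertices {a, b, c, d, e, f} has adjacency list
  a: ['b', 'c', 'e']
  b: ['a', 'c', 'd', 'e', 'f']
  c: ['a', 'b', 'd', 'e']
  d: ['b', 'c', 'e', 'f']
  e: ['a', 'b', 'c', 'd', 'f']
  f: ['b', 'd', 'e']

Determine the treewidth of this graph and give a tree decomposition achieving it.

Treewidth 3.
One such decomposition:
Bags: B1 = {b, d, e, f}  B2 = {b, c, d, e}  B3 = {a, b, c, e}
Tree: B1–B2, B2–B3

Each bag holds 4 vertices, so the decomposition has width 3, which upper-bounds the treewidth. On the other hand G contains the 4-clique {b, c, d, e}. A clique must lie in a single bag of any decomposition, so no decomposition can have width below 3. Hence tw(G) = 3 exactly.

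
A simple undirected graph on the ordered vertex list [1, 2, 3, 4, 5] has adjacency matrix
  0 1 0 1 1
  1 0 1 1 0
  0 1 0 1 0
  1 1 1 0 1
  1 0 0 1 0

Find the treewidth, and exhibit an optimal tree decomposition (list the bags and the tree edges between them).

Treewidth 2.
One optimal decomposition is:
Bags: B1 = {1, 2, 4}  B2 = {1, 4, 5}  B3 = {2, 3, 4}
Tree: B1–B2, B1–B3

The largest bag has 3 vertices, giving width 2; this decomposition certifies tw(G) ≤ 2. Conversely, {1, 2, 4} is a clique of size 3, and the vertices of any clique must share a bag in every tree decomposition; so some bag has ≥ 3 vertices and tw(G) ≥ 2. The upper and lower bounds meet at 2, so that is the treewidth.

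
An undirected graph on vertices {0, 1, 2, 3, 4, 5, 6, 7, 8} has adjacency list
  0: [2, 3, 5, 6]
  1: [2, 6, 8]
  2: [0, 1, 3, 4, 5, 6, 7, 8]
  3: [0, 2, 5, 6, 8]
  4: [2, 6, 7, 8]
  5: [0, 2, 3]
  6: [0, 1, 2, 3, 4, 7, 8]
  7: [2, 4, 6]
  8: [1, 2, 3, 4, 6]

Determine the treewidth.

3

A width-3 tree decomposition is:
Bags: B1 = {0, 2, 3, 6}  B2 = {2, 3, 6, 8}  B3 = {2, 4, 6, 8}  B4 = {2, 4, 6, 7}  B5 = {1, 2, 6, 8}  B6 = {0, 2, 3, 5}
Tree: B1–B2, B2–B3, B3–B4, B3–B5, B1–B6
Each bag holds 4 vertices, so the decomposition has width 3, which upper-bounds the treewidth. For the lower bound, the 4 vertices {0, 2, 3, 5} are pairwise adjacent, and any tree decomposition puts a clique entirely inside one bag — forcing width ≥ 3. Hence tw(G) = 3 exactly.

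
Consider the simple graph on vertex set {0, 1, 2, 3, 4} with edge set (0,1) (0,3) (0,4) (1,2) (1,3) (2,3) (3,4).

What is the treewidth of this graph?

A width-2 tree decomposition is:
Bags: B1 = {0, 1, 3}  B2 = {1, 2, 3}  B3 = {0, 3, 4}
Tree: B1–B2, B1–B3
The largest bag has 3 vertices, giving width 2; this decomposition certifies tw(G) ≤ 2. Conversely, {0, 1, 3} is a clique of size 3, and the vertices of any clique must share a bag in every tree decomposition; so some bag has ≥ 3 vertices and tw(G) ≥ 2. Hence tw(G) = 2 exactly.

2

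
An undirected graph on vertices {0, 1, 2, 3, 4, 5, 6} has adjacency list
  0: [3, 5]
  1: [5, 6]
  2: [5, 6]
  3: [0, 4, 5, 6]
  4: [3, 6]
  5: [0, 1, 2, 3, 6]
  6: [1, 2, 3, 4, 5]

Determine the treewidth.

2

A width-2 tree decomposition is:
Bags: B1 = {3, 5, 6}  B2 = {1, 5, 6}  B3 = {0, 3, 5}  B4 = {2, 5, 6}  B5 = {3, 4, 6}
Tree: B1–B2, B1–B3, B2–B4, B1–B5
Every bag has size at most 3, so the width is 3 − 1 = 2 and tw(G) ≤ 2. On the other hand G contains the 3-clique {3, 4, 6}. A clique must lie in a single bag of any decomposition, so no decomposition can have width below 2. Therefore the treewidth is 2.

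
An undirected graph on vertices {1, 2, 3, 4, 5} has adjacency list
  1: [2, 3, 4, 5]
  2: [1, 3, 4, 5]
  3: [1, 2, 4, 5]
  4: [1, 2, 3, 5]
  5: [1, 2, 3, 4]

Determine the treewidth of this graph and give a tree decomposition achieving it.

Treewidth 4.
One such decomposition:
Bags: B1 = {1, 2, 3, 4, 5}
Tree: (single bag)

A single bag containing all 5 vertices is trivially a valid decomposition of width 4. On the other hand G contains the 5-clique {1, 2, 3, 4, 5}. A clique must lie in a single bag of any decomposition, so no decomposition can have width below 4. The upper and lower bounds meet at 4, so that is the treewidth.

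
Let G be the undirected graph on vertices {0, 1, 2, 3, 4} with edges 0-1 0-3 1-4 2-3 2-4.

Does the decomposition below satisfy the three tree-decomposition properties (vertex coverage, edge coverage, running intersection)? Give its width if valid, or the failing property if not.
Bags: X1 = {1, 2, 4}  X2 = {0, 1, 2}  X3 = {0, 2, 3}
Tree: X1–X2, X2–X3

Yes; width 2.

Checking the three conditions: (i) the bags cover all of {0, 1, 2, 3, 4}; (ii) for each edge, some bag contains both endpoints; (iii) the bags containing any fixed vertex form a subtree. All hold, so the decomposition is valid with width 3 − 1 = 2.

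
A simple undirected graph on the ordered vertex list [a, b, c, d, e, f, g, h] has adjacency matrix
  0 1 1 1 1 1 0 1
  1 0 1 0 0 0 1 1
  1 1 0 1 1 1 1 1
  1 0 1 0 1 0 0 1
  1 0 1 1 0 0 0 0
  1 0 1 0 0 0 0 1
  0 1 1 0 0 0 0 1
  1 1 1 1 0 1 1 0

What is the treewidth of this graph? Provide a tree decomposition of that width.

Every bag has size at most 4, so the width is 4 − 1 = 3 and tw(G) ≤ 3. On the other hand G contains the 4-clique {a, c, d, e}. A clique must lie in a single bag of any decomposition, so no decomposition can have width below 3. Therefore the treewidth is 3.

Treewidth 3.
One such decomposition:
Bags: B1 = {a, b, c, h}  B2 = {a, c, d, h}  B3 = {b, c, g, h}  B4 = {a, c, d, e}  B5 = {a, c, f, h}
Tree: B1–B2, B1–B3, B2–B4, B1–B5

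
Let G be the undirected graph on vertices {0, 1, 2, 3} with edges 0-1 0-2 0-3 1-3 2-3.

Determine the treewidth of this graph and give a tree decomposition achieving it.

Treewidth 2.
One such decomposition:
Bags: B1 = {0, 1, 3}  B2 = {0, 2, 3}
Tree: B1–B2

The largest bag has 3 vertices, giving width 2; this decomposition certifies tw(G) ≤ 2. On the other hand G contains the 3-clique {0, 1, 3}. A clique must lie in a single bag of any decomposition, so no decomposition can have width below 2. Combining the bounds, tw(G) = 2.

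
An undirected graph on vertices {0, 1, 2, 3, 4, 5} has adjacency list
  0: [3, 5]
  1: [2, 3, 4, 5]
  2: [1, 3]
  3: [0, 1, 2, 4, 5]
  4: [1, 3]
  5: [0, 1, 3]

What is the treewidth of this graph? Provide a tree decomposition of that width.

Treewidth 2.
Bags: B1 = {1, 2, 3}  B2 = {1, 3, 5}  B3 = {0, 3, 5}  B4 = {1, 3, 4}
Tree: B1–B2, B2–B3, B2–B4

Each bag holds 3 vertices, so the decomposition has width 2, which upper-bounds the treewidth. Conversely, {0, 3, 5} is a clique of size 3, and the vertices of any clique must share a bag in every tree decomposition; so some bag has ≥ 3 vertices and tw(G) ≥ 2. Combining the bounds, tw(G) = 2.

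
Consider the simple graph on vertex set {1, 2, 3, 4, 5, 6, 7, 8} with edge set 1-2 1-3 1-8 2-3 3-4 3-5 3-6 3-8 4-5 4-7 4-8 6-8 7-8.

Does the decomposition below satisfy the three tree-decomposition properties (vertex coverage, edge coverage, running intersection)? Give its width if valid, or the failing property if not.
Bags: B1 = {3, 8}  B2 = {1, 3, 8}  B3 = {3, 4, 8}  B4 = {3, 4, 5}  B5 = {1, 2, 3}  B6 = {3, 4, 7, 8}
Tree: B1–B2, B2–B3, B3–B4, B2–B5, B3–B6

A tree decomposition must satisfy three properties: every vertex lies in some bag; for every edge, both endpoints lie together in some bag; and for every vertex, the bags containing it form a connected subtree. Here vertex 6 appears in no bag, so the decomposition is invalid.

No — vertex 6 appears in no bag.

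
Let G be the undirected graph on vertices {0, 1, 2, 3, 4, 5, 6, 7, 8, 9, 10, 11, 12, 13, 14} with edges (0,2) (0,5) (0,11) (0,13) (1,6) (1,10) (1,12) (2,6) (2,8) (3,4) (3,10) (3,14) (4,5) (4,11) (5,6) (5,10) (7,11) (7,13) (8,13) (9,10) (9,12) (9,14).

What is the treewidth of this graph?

A width-3 tree decomposition is:
Bags: B1 = {2, 7, 8, 13}  B2 = {0, 2, 7, 13}  B3 = {0, 2, 7, 11}  B4 = {0, 2, 6, 11}  B5 = {0, 5, 6, 11}  B6 = {4, 5, 6, 11}  B7 = {1, 4, 5, 6}  B8 = {1, 4, 5, 10}  B9 = {1, 3, 4, 10}  B10 = {1, 3, 10, 12}  B11 = {3, 9, 10, 12}  B12 = {3, 9, 12, 14}
Tree: B1–B2, B2–B3, B3–B4, B4–B5, B5–B6, B6–B7, B7–B8, B8–B9, B9–B10, B10–B11, B11–B12
Each bag holds 4 vertices, so the decomposition has width 3, which upper-bounds the treewidth. For the lower bound: the 4 vertex sets {7,8,13}, {2}, {0}, {4,5,6,11} are disjoint, each induces a connected subgraph, and every pair is joined by at least one edge of G. Contracting each set to a single vertex therefore yields K_{4} as a minor, and since treewidth is minor-monotone, tw(G) ≥ tw(K_{4}) = 3. Combining the bounds, tw(G) = 3.

3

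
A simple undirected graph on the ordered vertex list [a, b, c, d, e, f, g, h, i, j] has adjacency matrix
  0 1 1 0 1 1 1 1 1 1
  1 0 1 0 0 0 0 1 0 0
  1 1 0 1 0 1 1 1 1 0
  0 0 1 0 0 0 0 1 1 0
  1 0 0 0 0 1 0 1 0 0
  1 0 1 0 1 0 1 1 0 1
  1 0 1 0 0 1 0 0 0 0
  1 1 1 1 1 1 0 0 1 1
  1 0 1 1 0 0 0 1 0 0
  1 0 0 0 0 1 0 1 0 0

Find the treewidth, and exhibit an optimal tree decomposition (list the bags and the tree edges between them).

The largest bag has 4 vertices, giving width 3; this decomposition certifies tw(G) ≤ 3. Conversely, {a, c, f, g} is a clique of size 4, and the vertices of any clique must share a bag in every tree decomposition; so some bag has ≥ 4 vertices and tw(G) ≥ 3. Hence tw(G) = 3 exactly.

Treewidth 3.
Bags: B1 = {a, e, f, h}  B2 = {a, c, f, h}  B3 = {a, f, h, j}  B4 = {a, c, h, i}  B5 = {a, c, f, g}  B6 = {c, d, h, i}  B7 = {a, b, c, h}
Tree: B1–B2, B1–B3, B2–B4, B2–B5, B4–B6, B4–B7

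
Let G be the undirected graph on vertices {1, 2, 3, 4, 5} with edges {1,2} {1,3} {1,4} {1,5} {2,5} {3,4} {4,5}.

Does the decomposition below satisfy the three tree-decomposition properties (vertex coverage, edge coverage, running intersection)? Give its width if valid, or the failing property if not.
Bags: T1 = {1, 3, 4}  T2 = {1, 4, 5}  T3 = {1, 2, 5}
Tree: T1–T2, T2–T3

Yes; width 2.

Every vertex of G appears in some bag (union = {1, 2, 3, 4, 5}); every edge is covered by a bag; and for each vertex v the set of bags containing v is connected in the bag tree. The decomposition is therefore valid. The largest bag has 3 vertices, so the width is 2.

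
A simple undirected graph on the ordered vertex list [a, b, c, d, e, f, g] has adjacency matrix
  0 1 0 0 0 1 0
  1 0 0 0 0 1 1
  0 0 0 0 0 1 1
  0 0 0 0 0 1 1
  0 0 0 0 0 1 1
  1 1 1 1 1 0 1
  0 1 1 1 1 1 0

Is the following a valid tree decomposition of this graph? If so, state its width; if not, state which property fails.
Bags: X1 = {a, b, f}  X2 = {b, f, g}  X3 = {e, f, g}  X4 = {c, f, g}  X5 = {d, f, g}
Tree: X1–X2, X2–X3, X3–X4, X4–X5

Yes; width 2.

Vertex coverage: the bags together contain {a, b, c, d, e, f, g}, the full vertex set. Edge coverage: each edge of G has both endpoints in at least one bag. Running intersection: for every vertex, the bags containing it form a connected subtree. All three properties hold, so this is a valid tree decomposition of width max|bag| − 1 = 2, and hence tw(G) ≤ 2.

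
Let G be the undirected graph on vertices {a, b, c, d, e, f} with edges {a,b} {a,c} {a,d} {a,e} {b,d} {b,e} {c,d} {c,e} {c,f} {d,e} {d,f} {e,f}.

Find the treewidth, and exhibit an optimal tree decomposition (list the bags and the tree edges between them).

Each bag holds 4 vertices, so the decomposition has width 3, which upper-bounds the treewidth. For the lower bound, the 4 vertices {c, d, e, f} are pairwise adjacent, and any tree decomposition puts a clique entirely inside one bag — forcing width ≥ 3. The upper and lower bounds meet at 3, so that is the treewidth.

Treewidth 3.
Bags: B1 = {a, c, d, e}  B2 = {c, d, e, f}  B3 = {a, b, d, e}
Tree: B1–B2, B1–B3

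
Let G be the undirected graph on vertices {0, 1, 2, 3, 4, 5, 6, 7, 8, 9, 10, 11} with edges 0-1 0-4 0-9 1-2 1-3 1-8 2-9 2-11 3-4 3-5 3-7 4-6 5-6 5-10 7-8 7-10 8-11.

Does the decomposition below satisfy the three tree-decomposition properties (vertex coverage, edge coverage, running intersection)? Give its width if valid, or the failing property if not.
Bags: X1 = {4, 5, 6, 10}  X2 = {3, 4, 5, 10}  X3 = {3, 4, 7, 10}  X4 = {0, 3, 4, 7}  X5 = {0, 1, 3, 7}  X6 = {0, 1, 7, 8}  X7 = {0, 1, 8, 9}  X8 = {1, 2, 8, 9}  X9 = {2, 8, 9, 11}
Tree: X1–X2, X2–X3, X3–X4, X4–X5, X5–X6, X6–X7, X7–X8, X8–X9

Checking the three conditions: (i) the bags cover all of {0, 1, 2, 3, 4, 5, 6, 7, 8, 9, 10, 11}; (ii) for each edge, some bag contains both endpoints; (iii) the bags containing any fixed vertex form a subtree. All hold, so the decomposition is valid with width 4 − 1 = 3.

Yes; width 3.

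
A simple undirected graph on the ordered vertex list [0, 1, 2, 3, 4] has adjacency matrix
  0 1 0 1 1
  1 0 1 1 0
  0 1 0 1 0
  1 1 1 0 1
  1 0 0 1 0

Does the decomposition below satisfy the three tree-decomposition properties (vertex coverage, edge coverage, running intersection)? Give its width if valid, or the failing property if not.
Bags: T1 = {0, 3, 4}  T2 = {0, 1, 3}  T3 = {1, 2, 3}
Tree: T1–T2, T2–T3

Vertex coverage: the bags together contain {0, 1, 2, 3, 4}, the full vertex set. Edge coverage: each edge of G has both endpoints in at least one bag. Running intersection: for every vertex, the bags containing it form a connected subtree. All three properties hold, so this is a valid tree decomposition of width max|bag| − 1 = 2, and hence tw(G) ≤ 2.

Yes; width 2.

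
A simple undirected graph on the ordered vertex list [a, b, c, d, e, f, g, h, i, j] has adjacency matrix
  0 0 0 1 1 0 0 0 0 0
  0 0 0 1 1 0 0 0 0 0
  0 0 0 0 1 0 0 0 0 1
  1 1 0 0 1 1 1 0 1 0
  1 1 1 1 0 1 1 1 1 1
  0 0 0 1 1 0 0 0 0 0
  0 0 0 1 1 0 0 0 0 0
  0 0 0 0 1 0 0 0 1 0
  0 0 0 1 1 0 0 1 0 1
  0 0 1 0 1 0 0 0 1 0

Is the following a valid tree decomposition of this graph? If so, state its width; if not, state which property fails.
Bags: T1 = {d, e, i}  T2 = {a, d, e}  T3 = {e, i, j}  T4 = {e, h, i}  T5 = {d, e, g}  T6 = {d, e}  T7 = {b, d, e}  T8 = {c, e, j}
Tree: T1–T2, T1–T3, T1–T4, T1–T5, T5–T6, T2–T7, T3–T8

No — vertex f appears in no bag.

A tree decomposition must satisfy three properties: every vertex lies in some bag; for every edge, both endpoints lie together in some bag; and for every vertex, the bags containing it form a connected subtree. Here vertex f appears in no bag, so the decomposition is invalid.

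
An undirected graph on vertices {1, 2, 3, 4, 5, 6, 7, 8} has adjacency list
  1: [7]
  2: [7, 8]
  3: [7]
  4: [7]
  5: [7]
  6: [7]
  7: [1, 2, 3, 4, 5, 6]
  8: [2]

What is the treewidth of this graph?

A width-1 tree decomposition is:
Bags: B1 = {2, 7}  B2 = {1, 7}  B3 = {2, 8}  B4 = {4, 7}  B5 = {3, 7}  B6 = {5, 7}  B7 = {6, 7}
Tree: B1–B2, B1–B3, B1–B4, B1–B5, B5–B6, B5–B7
The largest bag has 2 vertices, giving width 1; this decomposition certifies tw(G) ≤ 1. Since G has at least one edge (e.g. 7–2), it is not an edgeless graph, so tw(G) ≥ 1. The upper and lower bounds meet at 1, so that is the treewidth.

1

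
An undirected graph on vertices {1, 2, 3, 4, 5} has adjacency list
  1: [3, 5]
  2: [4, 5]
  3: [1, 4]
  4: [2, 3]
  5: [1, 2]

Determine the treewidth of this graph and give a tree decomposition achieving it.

Each bag holds 3 vertices, so the decomposition has width 2, which upper-bounds the treewidth. The edges 1–3–4–2–5–1 form a cycle, so G is not a tree and its treewidth is at least 2. Combining the bounds, tw(G) = 2.

Treewidth 2.
One optimal decomposition is:
Bags: B1 = {1, 3, 4}  B2 = {1, 2, 4}  B3 = {1, 2, 5}
Tree: B1–B2, B2–B3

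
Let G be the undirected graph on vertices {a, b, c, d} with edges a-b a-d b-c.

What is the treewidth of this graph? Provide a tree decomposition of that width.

Treewidth 1.
Bags: B1 = {b, c}  B2 = {a, b}  B3 = {a, d}
Tree: B1–B2, B2–B3

Every bag has size at most 2, so the width is 2 − 1 = 1 and tw(G) ≤ 1. Any graph with an edge has treewidth ≥ 1, and G has the edge b–c. Therefore the treewidth is 1.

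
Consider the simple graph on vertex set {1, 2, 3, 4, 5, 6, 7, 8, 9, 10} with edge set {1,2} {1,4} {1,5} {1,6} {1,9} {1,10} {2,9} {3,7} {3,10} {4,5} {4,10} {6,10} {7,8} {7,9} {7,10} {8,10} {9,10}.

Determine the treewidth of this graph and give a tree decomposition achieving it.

Every bag has size at most 3, so the width is 3 − 1 = 2 and tw(G) ≤ 2. On the other hand G contains the 3-clique {1, 2, 9}. A clique must lie in a single bag of any decomposition, so no decomposition can have width below 2. The upper and lower bounds meet at 2, so that is the treewidth.

Treewidth 2.
One such decomposition:
Bags: B1 = {3, 7, 10}  B2 = {7, 9, 10}  B3 = {1, 9, 10}  B4 = {7, 8, 10}  B5 = {1, 4, 10}  B6 = {1, 6, 10}  B7 = {1, 2, 9}  B8 = {1, 4, 5}
Tree: B1–B2, B2–B3, B2–B4, B3–B5, B5–B6, B3–B7, B5–B8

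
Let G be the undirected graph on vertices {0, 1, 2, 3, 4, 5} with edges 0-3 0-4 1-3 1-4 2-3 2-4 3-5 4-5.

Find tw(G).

A width-2 tree decomposition is:
Bags: B1 = {0, 3, 4}  B2 = {2, 3, 4}  B3 = {1, 3, 4}  B4 = {3, 4, 5}
Tree: B1–B2, B2–B3, B3–B4
The largest bag has 3 vertices, giving width 2; this decomposition certifies tw(G) ≤ 2. Since 0–3–2–4–0 is a cycle in G, G is not acyclic. Forests are exactly the graphs of treewidth ≤ 1, so tw(G) ≥ 2. Combining the bounds, tw(G) = 2.

2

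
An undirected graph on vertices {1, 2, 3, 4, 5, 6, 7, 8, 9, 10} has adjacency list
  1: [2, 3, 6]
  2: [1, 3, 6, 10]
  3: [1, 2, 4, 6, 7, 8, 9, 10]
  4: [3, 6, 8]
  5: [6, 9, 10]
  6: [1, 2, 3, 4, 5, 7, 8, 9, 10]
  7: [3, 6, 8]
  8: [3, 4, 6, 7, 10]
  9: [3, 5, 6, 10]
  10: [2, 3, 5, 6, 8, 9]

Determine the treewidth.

A width-3 tree decomposition is:
Bags: B1 = {2, 3, 6, 10}  B2 = {3, 6, 8, 10}  B3 = {3, 4, 6, 8}  B4 = {3, 6, 9, 10}  B5 = {1, 2, 3, 6}  B6 = {3, 6, 7, 8}  B7 = {5, 6, 9, 10}
Tree: B1–B2, B2–B3, B2–B4, B1–B5, B3–B6, B4–B7
The largest bag has 4 vertices, giving width 3; this decomposition certifies tw(G) ≤ 3. For the lower bound, the 4 vertices {3, 6, 8, 10} are pairwise adjacent, and any tree decomposition puts a clique entirely inside one bag — forcing width ≥ 3. Combining the bounds, tw(G) = 3.

3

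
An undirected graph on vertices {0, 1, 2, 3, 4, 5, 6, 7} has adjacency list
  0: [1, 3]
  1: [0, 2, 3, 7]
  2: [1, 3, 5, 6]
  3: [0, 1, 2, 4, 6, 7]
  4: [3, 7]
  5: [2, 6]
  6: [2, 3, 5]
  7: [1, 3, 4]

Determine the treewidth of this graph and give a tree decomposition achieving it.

Every bag has size at most 3, so the width is 3 − 1 = 2 and tw(G) ≤ 2. For the lower bound, the 3 vertices {0, 1, 3} are pairwise adjacent, and any tree decomposition puts a clique entirely inside one bag — forcing width ≥ 2. Combining the bounds, tw(G) = 2.

Treewidth 2.
One such decomposition:
Bags: B1 = {1, 3, 7}  B2 = {1, 2, 3}  B3 = {2, 3, 6}  B4 = {0, 1, 3}  B5 = {2, 5, 6}  B6 = {3, 4, 7}
Tree: B1–B2, B2–B3, B2–B4, B3–B5, B1–B6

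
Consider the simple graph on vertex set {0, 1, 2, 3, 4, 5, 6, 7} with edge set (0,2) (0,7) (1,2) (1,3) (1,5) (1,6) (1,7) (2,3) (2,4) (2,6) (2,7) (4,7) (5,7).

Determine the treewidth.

A width-2 tree decomposition is:
Bags: B1 = {1, 2, 3}  B2 = {1, 2, 7}  B3 = {1, 5, 7}  B4 = {0, 2, 7}  B5 = {2, 4, 7}  B6 = {1, 2, 6}
Tree: B1–B2, B2–B3, B2–B4, B4–B5, B1–B6
Every bag has size at most 3, so the width is 3 − 1 = 2 and tw(G) ≤ 2. On the other hand G contains the 3-clique {0, 2, 7}. A clique must lie in a single bag of any decomposition, so no decomposition can have width below 2. Combining the bounds, tw(G) = 2.

2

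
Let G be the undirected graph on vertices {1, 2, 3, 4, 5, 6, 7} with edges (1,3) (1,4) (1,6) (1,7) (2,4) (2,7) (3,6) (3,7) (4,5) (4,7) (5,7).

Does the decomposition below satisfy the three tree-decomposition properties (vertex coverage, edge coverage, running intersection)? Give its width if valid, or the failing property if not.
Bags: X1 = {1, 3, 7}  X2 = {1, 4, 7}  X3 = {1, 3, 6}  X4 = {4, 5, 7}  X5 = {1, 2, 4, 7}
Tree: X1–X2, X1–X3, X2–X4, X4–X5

No — bags containing vertex 1 are not connected in the tree.

A tree decomposition must satisfy three properties: every vertex lies in some bag; for every edge, both endpoints lie together in some bag; and for every vertex, the bags containing it form a connected subtree. Here bags containing vertex 1 are not connected in the tree, so the decomposition is invalid.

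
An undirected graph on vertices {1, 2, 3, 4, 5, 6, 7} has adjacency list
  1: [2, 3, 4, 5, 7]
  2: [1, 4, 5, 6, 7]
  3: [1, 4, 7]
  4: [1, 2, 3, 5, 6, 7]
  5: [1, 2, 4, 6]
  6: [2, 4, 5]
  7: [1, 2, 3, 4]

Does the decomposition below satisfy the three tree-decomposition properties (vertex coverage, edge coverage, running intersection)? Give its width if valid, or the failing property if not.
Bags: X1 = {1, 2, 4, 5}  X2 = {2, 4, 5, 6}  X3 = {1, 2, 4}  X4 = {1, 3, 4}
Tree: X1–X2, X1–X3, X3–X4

No — vertex 7 appears in no bag.

A tree decomposition must satisfy three properties: every vertex lies in some bag; for every edge, both endpoints lie together in some bag; and for every vertex, the bags containing it form a connected subtree. Here vertex 7 appears in no bag, so the decomposition is invalid.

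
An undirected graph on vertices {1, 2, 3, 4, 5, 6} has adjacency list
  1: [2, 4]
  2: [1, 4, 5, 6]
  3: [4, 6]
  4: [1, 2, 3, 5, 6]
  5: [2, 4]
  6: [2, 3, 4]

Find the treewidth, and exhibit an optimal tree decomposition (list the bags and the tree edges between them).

Every bag has size at most 3, so the width is 3 − 1 = 2 and tw(G) ≤ 2. On the other hand G contains the 3-clique {1, 2, 4}. A clique must lie in a single bag of any decomposition, so no decomposition can have width below 2. Therefore the treewidth is 2.

Treewidth 2.
One optimal decomposition is:
Bags: B1 = {1, 2, 4}  B2 = {2, 4, 6}  B3 = {3, 4, 6}  B4 = {2, 4, 5}
Tree: B1–B2, B2–B3, B1–B4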